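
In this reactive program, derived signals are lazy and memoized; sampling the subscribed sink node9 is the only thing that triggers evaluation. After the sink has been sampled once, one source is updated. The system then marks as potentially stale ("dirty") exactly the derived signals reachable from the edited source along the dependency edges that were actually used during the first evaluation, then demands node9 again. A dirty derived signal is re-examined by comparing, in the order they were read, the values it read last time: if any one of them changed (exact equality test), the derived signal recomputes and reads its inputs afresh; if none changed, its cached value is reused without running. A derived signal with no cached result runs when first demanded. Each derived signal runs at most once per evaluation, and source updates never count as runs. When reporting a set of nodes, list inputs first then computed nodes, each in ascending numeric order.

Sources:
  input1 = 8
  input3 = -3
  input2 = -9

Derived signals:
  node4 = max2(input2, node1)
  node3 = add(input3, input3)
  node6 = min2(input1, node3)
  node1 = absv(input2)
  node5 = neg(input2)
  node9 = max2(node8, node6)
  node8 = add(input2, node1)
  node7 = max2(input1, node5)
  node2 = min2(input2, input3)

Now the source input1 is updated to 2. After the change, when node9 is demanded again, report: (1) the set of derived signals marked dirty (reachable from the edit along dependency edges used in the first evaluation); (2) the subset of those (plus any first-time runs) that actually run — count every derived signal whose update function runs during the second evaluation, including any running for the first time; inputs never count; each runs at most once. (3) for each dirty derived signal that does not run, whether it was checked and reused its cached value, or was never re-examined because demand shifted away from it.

First demand of the output computes:
  node1 = absv(-9) = 9
  node3 = add(-3, -3) = -6
  node6 = min2(8, -6) = -6
  node8 = add(-9, 9) = 0
  node9 = max2(0, -6) = 0

After the edit, cleaning proceeds:
  node6: a read changed (input1 8->2) — executes, giving -6 — identical to its old value.
  node9: dirty, but its reads are unchanged (node8 unchanged, node6 unchanged); cached 0 stands.

Note the absorption at node6: it re-runs yet its value is the same, leaving the output's value untouched.

The edit dirties: node6, node9.
1 derived signals run: node6.
Cache hits after checking: node9.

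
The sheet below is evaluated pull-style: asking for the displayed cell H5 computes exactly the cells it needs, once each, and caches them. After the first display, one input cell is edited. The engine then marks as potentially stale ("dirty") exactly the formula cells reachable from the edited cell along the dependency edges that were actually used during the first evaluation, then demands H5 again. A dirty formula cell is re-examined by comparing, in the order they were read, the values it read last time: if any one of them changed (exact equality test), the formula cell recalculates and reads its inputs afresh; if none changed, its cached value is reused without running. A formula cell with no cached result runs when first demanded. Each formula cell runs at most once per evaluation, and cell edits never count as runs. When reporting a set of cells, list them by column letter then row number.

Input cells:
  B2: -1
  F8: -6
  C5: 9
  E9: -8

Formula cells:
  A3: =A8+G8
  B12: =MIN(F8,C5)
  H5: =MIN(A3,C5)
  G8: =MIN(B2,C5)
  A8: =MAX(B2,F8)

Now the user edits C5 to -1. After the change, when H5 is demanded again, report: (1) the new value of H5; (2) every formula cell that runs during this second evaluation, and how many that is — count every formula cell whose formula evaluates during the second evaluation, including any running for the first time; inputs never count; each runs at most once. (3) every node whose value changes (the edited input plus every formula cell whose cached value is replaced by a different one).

First demand of the output computes:
  A8 = MAX(-1, -6) = -1
  G8 = MIN(-1, 9) = -1
  A3 = -1 + -1 = -2
  H5 = MIN(-2, 9) = -2

After the edit, cleaning proceeds:
  G8: a read changed (C5 9->-1) — executes, giving -1 — identical to its old value.
  A3: dirty, but its reads are unchanged (A8 unchanged, G8 unchanged); cached -2 stands.
  H5: a read changed (C5 9->-1) — executes, giving -2 — identical to its old value.

Note where the cutoff bites: A3 is checked, finds nothing changed, and keeps its cache.

Demanding H5 again yields -2.
2 formula cells run: G8, H5.
The nodes whose values change: C5.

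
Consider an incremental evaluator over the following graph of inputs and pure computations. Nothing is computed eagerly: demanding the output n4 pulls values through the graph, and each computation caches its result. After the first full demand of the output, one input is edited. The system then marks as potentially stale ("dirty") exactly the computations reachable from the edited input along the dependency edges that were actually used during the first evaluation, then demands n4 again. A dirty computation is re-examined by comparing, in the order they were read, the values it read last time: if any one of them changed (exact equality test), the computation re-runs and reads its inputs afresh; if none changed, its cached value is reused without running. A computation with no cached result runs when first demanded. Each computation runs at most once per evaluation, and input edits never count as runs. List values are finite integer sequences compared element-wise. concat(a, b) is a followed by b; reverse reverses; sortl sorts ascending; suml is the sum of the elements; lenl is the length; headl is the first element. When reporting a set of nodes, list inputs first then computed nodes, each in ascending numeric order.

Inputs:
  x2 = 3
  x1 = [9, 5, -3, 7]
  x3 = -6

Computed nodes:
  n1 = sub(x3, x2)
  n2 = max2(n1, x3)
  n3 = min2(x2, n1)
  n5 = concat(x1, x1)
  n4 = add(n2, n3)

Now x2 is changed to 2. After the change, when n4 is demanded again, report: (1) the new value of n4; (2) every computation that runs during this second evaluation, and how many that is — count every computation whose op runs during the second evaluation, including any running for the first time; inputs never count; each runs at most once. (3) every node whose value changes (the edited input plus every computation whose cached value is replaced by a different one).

n4 now evaluates to -14.
Run set: n1, n2, n3, n4 (4 run).
Changed values: x2, n1, n3, n4.

Initial pass — values computed on the first demand:
  n1 = sub(-6, 3) = -9
  n2 = max2(-9, -6) = -6
  n3 = min2(3, -9) = -9
  n4 = add(-6, -9) = -15

Second demand — change propagation:
  n1: re-runs because x2 3->2; new result -8.
  n2: re-runs because n1 -9->-8; new result -6 (unchanged).
  n3: re-runs because x2 3->2; n1 -9->-8; new result -8.
  n4: re-runs because n3 -9->-8; new result -14.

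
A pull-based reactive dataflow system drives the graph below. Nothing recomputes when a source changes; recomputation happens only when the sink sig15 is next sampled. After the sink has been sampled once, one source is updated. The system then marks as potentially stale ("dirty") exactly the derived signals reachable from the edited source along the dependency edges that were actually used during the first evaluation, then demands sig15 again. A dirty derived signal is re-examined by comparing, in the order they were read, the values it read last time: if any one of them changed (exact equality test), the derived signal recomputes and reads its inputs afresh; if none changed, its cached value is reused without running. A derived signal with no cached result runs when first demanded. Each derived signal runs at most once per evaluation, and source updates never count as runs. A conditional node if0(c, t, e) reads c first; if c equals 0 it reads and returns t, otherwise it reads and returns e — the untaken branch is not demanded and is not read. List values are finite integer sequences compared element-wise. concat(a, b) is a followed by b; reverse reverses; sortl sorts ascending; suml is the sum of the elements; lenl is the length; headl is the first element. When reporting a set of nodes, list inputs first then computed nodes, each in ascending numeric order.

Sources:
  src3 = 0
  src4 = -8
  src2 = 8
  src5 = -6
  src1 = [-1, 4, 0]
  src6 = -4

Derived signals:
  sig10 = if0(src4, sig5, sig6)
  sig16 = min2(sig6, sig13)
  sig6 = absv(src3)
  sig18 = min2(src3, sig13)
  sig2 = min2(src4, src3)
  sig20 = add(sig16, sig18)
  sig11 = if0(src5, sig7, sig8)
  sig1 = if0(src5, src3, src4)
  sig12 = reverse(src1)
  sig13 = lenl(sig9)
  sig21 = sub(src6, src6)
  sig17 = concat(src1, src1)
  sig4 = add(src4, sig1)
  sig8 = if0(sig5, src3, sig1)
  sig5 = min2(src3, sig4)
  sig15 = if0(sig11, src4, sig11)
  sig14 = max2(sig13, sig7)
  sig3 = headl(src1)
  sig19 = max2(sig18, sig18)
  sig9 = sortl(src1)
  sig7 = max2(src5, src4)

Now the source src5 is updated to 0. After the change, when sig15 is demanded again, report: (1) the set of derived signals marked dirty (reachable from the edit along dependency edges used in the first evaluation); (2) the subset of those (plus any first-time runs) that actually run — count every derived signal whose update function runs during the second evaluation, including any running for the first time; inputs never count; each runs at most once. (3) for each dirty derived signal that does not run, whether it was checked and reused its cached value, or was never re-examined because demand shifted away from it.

Marked dirty: sig1, sig4, sig5, sig8, sig11, sig15.
Derived signals that run: sig7, sig11, sig15 — 3 in total.
Never re-examined (demand shifted away): sig1, sig4, sig5, sig8.
Key observation: a condition flipped, so demand moved to the other branch — sig1, sig4, sig5, sig8 are never re-examined.

First evaluation (everything demanded from the output):
  sig1 = if0(src5=-6 -> else branch src4) = -8
  sig4 = add(-8, -8) = -16
  sig5 = min2(0, -16) = -16
  sig8 = if0(sig5=-16 -> else branch sig1) = -8
  sig11 = if0(src5=-6 -> else branch sig8) = -8
  sig15 = if0(sig11=-8 -> else branch sig11) = -8

Propagation after the edit:
  sig1: marked dirty but never re-examined — demand shifted away from it.
  sig4: marked dirty but never re-examined — demand shifted away from it.
  sig5: marked dirty but never re-examined — demand shifted away from it.
  sig7: demanded for the first time — runs, produces 0.
  sig8: marked dirty but never re-examined — demand shifted away from it.
  sig11: runs — src5 -6->0; result 0.
  sig15: runs — sig11 -8->0; sig11 -8->0; result -8 (same value as before).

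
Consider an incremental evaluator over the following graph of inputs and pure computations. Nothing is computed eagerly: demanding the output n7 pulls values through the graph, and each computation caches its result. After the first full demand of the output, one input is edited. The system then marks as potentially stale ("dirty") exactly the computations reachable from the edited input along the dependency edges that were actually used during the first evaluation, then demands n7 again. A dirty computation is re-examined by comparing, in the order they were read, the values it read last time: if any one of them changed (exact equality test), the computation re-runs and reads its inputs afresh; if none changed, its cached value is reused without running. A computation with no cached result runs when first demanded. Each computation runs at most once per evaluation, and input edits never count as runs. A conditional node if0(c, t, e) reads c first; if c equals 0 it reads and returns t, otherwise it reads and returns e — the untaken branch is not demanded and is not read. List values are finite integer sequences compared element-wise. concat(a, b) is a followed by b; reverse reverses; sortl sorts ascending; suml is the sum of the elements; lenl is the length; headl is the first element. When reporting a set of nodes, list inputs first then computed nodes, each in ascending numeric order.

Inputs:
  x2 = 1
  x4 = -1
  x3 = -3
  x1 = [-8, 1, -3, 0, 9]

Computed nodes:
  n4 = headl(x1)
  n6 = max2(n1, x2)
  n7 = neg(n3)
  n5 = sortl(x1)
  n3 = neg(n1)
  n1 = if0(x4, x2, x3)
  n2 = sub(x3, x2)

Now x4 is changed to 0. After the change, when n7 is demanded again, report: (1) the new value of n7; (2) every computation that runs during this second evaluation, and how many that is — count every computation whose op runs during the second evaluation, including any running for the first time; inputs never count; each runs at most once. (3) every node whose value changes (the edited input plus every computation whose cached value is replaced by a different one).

n7 now evaluates to 1.
Run set: n1, n3, n7 (3 run).
Changed values: x4, n1, n3, n7.

Initial pass — values computed on the first demand:
  n1 = if0(x4=-1 -> else branch x3) = -3
  n3 = neg(-3) = 3
  n7 = neg(3) = -3

Second demand — change propagation:
  n1: re-runs because x4 -1->0; new result 1.
  n3: re-runs because n1 -3->1; new result -1.
  n7: re-runs because n3 3->-1; new result 1.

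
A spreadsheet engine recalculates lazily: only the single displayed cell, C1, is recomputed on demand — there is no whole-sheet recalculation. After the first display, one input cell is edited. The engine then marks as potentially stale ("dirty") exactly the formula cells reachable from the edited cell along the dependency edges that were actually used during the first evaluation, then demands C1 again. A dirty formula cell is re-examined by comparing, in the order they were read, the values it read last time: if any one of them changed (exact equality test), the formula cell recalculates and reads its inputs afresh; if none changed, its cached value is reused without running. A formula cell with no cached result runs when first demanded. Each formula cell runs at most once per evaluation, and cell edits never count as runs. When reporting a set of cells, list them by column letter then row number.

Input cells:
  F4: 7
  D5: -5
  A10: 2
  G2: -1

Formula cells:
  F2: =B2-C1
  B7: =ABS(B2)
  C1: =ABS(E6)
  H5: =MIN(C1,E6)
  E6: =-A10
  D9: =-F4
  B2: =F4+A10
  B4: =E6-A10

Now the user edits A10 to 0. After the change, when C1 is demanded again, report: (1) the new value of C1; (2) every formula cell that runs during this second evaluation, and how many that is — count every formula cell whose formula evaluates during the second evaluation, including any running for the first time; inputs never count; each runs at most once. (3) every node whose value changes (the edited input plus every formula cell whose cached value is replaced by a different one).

New value of C1: 0.
Formula cells that run: C1, E6 — 2 in total.
Values that change: A10, C1, E6.

First evaluation (everything demanded from the output):
  E6 = -(2) = -2
  C1 = ABS(-2) = 2

Propagation after the edit:
  E6: runs — A10 2->0; result 0.
  C1: runs — E6 -2->0; result 0.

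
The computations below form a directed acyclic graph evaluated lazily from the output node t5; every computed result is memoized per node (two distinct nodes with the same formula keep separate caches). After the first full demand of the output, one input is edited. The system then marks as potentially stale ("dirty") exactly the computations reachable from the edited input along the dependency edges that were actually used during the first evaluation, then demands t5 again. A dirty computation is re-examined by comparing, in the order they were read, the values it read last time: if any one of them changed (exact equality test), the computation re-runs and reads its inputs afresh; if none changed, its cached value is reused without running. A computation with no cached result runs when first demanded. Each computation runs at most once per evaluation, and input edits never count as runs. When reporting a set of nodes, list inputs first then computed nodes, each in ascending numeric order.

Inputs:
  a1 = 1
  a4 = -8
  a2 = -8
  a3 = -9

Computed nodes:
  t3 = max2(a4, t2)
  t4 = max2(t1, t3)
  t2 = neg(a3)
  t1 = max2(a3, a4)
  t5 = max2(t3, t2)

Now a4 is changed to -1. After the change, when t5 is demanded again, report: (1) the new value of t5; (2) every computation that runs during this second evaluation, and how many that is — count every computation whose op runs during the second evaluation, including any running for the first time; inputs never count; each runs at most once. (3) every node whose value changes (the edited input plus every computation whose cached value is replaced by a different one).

Demanding t5 again yields 9.
1 computations run: t3.
The nodes whose values change: a4.
Note the absorption at t3: it re-runs yet its value is the same, leaving the output's value untouched.

First demand of the output computes:
  t2 = neg(-9) = 9
  t3 = max2(-8, 9) = 9
  t5 = max2(9, 9) = 9

After the edit, cleaning proceeds:
  t3: a read changed (a4 -8->-1) — executes, giving 9 — identical to its old value.
  t5: dirty, but its reads are unchanged (t3 unchanged, t2 unchanged); cached 9 stands.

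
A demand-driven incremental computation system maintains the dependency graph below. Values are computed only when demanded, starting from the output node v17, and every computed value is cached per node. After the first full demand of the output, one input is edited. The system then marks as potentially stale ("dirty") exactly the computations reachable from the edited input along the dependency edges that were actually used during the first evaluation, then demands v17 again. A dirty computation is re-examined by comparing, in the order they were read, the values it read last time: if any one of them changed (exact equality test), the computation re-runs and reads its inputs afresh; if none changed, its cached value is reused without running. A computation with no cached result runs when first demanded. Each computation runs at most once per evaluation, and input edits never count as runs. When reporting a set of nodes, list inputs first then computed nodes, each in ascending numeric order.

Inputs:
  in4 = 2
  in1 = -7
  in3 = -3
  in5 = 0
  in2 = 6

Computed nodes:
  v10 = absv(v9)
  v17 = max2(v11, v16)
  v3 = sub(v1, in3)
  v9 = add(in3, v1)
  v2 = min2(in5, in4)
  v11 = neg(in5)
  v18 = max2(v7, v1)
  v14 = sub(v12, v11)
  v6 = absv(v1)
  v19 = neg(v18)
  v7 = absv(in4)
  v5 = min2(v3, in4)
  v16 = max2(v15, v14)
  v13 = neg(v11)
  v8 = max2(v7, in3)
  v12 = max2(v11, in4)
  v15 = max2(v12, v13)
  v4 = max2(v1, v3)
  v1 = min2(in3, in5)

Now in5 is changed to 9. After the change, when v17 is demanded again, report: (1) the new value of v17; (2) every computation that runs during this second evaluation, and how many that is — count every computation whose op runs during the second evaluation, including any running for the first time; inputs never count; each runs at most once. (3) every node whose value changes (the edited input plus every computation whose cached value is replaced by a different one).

First evaluation (everything demanded from the output):
  v11 = neg(0) = 0
  v12 = max2(0, 2) = 2
  v13 = neg(0) = 0
  v14 = sub(2, 0) = 2
  v15 = max2(2, 0) = 2
  v16 = max2(2, 2) = 2
  v17 = max2(0, 2) = 2

Propagation after the edit:
  v11: runs — in5 0->9; result -9.
  v12: runs — v11 0->-9; result 2 (same value as before).
  v13: runs — v11 0->-9; result 9.
  v14: runs — v11 0->-9; result 11.
  v15: runs — v13 0->9; result 9.
  v16: runs — v15 2->9; v14 2->11; result 11.
  v17: runs — v11 0->-9; v16 2->11; result 11.

New value of v17: 11.
Computations that run: v11, v12, v13, v14, v15, v16, v17 — 7 in total.
Values that change: in5, v11, v13, v14, v15, v16, v17.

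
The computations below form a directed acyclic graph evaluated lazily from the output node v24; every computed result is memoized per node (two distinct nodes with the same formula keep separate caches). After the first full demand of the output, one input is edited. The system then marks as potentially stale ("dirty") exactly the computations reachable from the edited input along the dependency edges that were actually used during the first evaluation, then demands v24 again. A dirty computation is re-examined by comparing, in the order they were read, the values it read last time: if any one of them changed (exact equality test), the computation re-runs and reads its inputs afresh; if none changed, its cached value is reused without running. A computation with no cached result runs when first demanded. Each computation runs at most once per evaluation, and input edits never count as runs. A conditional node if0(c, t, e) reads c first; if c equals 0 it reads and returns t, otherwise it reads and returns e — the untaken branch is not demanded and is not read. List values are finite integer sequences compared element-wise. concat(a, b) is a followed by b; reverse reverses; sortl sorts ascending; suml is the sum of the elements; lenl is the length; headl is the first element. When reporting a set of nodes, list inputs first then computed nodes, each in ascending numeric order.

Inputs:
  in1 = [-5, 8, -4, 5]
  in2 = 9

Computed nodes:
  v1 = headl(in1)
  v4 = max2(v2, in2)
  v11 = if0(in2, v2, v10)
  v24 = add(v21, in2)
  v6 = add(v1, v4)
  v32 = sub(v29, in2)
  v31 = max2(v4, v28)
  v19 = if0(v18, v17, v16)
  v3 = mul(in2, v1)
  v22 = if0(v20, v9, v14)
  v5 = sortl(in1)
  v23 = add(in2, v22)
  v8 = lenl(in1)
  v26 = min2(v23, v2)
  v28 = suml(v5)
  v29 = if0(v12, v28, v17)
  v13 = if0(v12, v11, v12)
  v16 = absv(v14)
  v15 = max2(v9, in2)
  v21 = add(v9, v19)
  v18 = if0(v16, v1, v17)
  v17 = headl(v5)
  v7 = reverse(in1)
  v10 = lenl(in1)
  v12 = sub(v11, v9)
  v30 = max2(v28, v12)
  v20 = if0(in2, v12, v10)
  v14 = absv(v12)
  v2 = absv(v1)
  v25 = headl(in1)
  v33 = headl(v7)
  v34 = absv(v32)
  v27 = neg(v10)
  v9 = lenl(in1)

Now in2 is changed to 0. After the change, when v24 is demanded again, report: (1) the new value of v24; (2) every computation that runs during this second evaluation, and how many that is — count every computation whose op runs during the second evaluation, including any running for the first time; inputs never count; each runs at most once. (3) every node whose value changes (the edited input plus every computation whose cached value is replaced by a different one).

First demand of the output computes:
  v1 = headl([-5, 8, -4, 5]) = -5
  v9 = lenl([-5, 8, -4, 5]) = 4
  v10 = lenl([-5, 8, -4, 5]) = 4
  v11 = if0(in2=9 -> else branch v10) = 4
  v12 = sub(4, 4) = 0
  v14 = absv(0) = 0
  v16 = absv(0) = 0
  v18 = if0(v16=0 -> then branch v1) = -5
  v19 = if0(v18=-5 -> else branch v16) = 0
  v21 = add(4, 0) = 4
  v24 = add(4, 9) = 13

After the edit, cleaning proceeds:
  v2: had never run; runs now, result 5.
  v5: had never run; runs now, result [-5, -4, 5, 8].
  v11: a read changed (in2 9->0) — executes, giving 5.
  v12: a read changed (v11 4->5) — executes, giving 1.
  v14: a read changed (v12 0->1) — executes, giving 1.
  v16: a read changed (v14 0->1) — executes, giving 1.
  v17: had never run; runs now, result -5.
  v18: a read changed (v16 0->1) — executes, giving -5 — identical to its old value.
  v19: a read changed (v16 0->1) — executes, giving 1.
  v21: a read changed (v19 0->1) — executes, giving 5.
  v24: a read changed (v21 4->5; in2 9->0) — executes, giving 5.

Note the branch switch — v2, v5, v17 had no cache and run now for the first time.

Demanding v24 again yields 5.
11 computations run: v2, v5, v11, v12, v14, v16, v17, v18, v19, v21, v24.
The nodes whose values change: in2, v11, v12, v14, v16, v19, v21, v24.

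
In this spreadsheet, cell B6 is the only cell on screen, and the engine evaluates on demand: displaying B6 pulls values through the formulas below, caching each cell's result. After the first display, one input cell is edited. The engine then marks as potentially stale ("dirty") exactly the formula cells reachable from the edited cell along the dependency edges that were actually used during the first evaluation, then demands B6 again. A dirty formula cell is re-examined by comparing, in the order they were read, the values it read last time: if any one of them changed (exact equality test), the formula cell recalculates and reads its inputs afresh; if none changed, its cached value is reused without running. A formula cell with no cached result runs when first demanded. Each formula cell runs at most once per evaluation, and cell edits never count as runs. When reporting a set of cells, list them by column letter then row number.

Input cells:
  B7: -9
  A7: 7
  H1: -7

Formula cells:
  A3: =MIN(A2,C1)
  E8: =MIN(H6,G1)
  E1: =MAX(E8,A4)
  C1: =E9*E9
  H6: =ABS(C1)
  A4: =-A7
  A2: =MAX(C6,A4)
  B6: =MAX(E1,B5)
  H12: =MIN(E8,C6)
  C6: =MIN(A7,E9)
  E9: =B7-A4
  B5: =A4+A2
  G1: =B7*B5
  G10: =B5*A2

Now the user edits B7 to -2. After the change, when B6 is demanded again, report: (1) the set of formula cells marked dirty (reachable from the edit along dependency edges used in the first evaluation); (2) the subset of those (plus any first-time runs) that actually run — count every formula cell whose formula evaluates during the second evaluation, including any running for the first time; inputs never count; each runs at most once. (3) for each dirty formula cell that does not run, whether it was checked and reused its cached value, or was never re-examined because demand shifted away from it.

Dirty set: A2, B5, B6, C1, C6, E1, E8, E9, G1, H6.
Run set: A2, B5, B6, C1, C6, E8, E9, G1, H6 (9 run).
Re-examined without running (cache reused): E1.
The important point: at E1 every value read last time is unchanged, so the dirty flag clears without a run.

Initial pass — values computed on the first demand:
  A4 = -(7) = -7
  E9 = -9 - -7 = -2
  C1 = -2 * -2 = 4
  C6 = MIN(7, -2) = -2
  A2 = MAX(-2, -7) = -2
  B5 = -7 + -2 = -9
  G1 = -9 * -9 = 81
  H6 = ABS(4) = 4
  E8 = MIN(4, 81) = 4
  E1 = MAX(4, -7) = 4
  B6 = MAX(4, -9) = 4

Second demand — change propagation:
  E9: re-runs because B7 -9->-2; new result 5.
  C1: re-runs because E9 -2->5; E9 -2->5; new result 25.
  C6: re-runs because E9 -2->5; new result 5.
  A2: re-runs because C6 -2->5; new result 5.
  B5: re-runs because A2 -2->5; new result -2.
  G1: re-runs because B7 -9->-2; B5 -9->-2; new result 4.
  H6: re-runs because C1 4->25; new result 25.
  E8: re-runs because H6 4->25; G1 81->4; new result 4 (unchanged).
  E1: re-examined; everything it read last time is the same (E8 unchanged, A4 unchanged) — cache 4 kept, no run.
  B6: re-runs because B5 -9->-2; new result 4 (unchanged).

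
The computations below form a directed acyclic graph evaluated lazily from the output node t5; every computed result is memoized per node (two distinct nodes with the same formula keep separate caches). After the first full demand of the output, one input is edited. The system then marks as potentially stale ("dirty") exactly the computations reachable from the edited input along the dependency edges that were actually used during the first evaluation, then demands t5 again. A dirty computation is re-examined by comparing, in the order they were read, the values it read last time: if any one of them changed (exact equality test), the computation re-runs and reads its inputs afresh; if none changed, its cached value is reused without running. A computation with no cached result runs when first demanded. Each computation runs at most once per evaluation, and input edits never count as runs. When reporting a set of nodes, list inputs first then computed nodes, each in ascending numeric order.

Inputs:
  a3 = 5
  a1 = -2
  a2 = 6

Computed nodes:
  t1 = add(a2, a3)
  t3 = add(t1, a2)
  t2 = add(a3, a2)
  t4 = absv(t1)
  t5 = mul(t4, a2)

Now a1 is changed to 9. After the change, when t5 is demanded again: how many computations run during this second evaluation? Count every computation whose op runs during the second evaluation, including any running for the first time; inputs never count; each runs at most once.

0 computations run: none.
Note the shortcut — nothing in the graph depends on a1 at all, so no recomputation happens.

First demand of the output computes:
  t1 = add(6, 5) = 11
  t4 = absv(11) = 11
  t5 = mul(11, 6) = 66

After the edit, cleaning proceeds:
  no node depends on a1 at all; the second demand re-runs nothing.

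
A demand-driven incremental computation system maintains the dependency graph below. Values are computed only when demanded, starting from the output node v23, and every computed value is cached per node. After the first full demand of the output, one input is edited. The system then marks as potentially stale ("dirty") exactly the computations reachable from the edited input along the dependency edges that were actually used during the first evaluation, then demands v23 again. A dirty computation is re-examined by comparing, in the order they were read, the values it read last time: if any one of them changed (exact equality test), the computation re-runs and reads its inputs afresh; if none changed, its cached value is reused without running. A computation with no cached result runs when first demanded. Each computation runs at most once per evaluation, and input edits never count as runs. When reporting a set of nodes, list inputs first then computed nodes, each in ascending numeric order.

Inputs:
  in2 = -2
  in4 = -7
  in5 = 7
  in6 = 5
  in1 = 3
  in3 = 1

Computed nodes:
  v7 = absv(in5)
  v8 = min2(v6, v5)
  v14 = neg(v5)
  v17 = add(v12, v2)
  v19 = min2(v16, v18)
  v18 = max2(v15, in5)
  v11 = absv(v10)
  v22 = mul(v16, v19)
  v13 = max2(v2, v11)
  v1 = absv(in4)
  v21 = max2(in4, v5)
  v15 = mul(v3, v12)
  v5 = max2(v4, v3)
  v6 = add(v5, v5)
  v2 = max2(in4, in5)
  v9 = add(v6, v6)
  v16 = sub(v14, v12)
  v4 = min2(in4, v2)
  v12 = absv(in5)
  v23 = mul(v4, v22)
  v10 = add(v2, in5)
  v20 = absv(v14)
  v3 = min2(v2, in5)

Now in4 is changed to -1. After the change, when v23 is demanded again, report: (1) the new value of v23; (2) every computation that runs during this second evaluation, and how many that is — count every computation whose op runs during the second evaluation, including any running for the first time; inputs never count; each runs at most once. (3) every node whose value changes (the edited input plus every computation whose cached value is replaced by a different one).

New value of v23: -196.
Computations that run: v2, v4, v5, v23 — 4 in total.
Values that change: in4, v4, v23.
Key observation: the cutoff stops propagation at v3 — its inputs' values are unchanged, so it reuses its cache.

First evaluation (everything demanded from the output):
  v2 = max2(-7, 7) = 7
  v3 = min2(7, 7) = 7
  v4 = min2(-7, 7) = -7
  v5 = max2(-7, 7) = 7
  v12 = absv(7) = 7
  v14 = neg(7) = -7
  v15 = mul(7, 7) = 49
  v16 = sub(-7, 7) = -14
  v18 = max2(49, 7) = 49
  v19 = min2(-14, 49) = -14
  v22 = mul(-14, -14) = 196
  v23 = mul(-7, 196) = -1372

Propagation after the edit:
  v2: runs — in4 -7->-1; result 7 (same value as before).
  v3: checked — values it read are unchanged (v2 unchanged, in5 unchanged); reused cached 7 without running.
  v4: runs — in4 -7->-1; result -1.
  v5: runs — v4 -7->-1; result 7 (same value as before).
  v14: checked — values it read are unchanged (v5 unchanged); reused cached -7 without running.
  v15: checked — values it read are unchanged (v3 unchanged, v12 unchanged); reused cached 49 without running.
  v16: checked — values it read are unchanged (v14 unchanged, v12 unchanged); reused cached -14 without running.
  v18: checked — values it read are unchanged (v15 unchanged, in5 unchanged); reused cached 49 without running.
  v19: checked — values it read are unchanged (v16 unchanged, v18 unchanged); reused cached -14 without running.
  v22: checked — values it read are unchanged (v16 unchanged, v19 unchanged); reused cached 196 without running.
  v23: runs — v4 -7->-1; result -196.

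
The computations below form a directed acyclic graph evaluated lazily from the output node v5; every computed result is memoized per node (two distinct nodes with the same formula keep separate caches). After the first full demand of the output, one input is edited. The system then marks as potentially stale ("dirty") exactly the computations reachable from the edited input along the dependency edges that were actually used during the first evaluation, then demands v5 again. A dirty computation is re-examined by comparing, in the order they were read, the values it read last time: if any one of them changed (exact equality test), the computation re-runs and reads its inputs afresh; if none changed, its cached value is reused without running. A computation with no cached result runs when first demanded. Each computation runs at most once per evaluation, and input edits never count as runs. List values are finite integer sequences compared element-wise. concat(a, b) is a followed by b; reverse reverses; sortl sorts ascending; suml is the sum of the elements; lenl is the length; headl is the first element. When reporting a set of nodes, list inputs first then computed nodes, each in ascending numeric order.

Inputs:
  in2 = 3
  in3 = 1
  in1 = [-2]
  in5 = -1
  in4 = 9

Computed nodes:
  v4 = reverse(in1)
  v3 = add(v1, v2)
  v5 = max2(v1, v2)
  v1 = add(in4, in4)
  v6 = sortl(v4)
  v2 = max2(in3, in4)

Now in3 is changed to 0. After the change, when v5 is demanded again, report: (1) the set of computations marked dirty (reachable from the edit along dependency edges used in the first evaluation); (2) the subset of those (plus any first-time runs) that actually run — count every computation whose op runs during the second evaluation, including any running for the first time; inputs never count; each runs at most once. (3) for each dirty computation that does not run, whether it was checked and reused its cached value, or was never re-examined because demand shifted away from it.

First demand of the output computes:
  v1 = add(9, 9) = 18
  v2 = max2(1, 9) = 9
  v5 = max2(18, 9) = 18

After the edit, cleaning proceeds:
  v2: a read changed (in3 1->0) — executes, giving 9 — identical to its old value.
  v5: dirty, but its reads are unchanged (v1 unchanged, v2 unchanged); cached 18 stands.

Note the absorption at v2: it re-runs yet its value is the same, leaving the output's value untouched.

The edit dirties: v2, v5.
1 computations run: v2.
Cache hits after checking: v5.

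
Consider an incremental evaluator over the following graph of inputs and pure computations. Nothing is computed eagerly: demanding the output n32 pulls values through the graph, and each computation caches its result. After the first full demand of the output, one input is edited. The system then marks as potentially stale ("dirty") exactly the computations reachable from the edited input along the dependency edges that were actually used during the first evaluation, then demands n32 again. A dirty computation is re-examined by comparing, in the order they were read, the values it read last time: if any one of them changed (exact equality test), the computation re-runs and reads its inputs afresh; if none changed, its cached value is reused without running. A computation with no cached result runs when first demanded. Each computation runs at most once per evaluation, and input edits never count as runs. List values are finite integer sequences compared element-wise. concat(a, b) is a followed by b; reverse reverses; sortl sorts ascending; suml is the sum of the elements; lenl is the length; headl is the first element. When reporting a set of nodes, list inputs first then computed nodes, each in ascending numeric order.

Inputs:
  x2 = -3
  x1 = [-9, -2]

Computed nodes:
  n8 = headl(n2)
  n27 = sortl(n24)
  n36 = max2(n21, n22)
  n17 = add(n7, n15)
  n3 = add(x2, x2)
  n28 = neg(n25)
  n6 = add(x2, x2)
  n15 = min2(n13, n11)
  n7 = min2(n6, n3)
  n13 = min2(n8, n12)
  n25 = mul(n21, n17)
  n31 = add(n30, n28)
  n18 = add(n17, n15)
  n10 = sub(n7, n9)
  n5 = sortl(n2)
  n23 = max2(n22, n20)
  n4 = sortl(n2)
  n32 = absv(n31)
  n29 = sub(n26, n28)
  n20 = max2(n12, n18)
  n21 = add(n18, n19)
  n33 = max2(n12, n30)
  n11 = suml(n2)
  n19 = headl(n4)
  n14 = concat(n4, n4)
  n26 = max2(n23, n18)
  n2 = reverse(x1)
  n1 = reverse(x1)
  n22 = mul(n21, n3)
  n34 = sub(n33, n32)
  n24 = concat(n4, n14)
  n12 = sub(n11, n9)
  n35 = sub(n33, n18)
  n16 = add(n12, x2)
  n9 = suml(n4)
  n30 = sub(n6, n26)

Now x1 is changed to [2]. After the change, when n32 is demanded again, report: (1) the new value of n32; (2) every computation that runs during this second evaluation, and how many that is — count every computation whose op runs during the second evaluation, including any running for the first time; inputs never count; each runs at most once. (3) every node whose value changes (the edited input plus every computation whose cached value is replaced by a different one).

n32 now evaluates to 54.
Run set: n2, n4, n8, n9, n11, n12, n13, n15, n17, n18, n19, n20, n21, n22, n23, n25, n26, n28, n30, n31, n32 (21 run).
Changed values: x1, n2, n4, n8, n9, n11, n13, n15, n17, n18, n19, n21, n22, n23, n25, n26, n28, n30, n31, n32.

Initial pass — values computed on the first demand:
  n2 = reverse([-9, -2]) = [-2, -9]
  n3 = add(-3, -3) = -6
  n4 = sortl([-2, -9]) = [-9, -2]
  n6 = add(-3, -3) = -6
  n7 = min2(-6, -6) = -6
  n8 = headl([-2, -9]) = -2
  n9 = suml([-9, -2]) = -11
  n11 = suml([-2, -9]) = -11
  n12 = sub(-11, -11) = 0
  n13 = min2(-2, 0) = -2
  n15 = min2(-2, -11) = -11
  n17 = add(-6, -11) = -17
  n18 = add(-17, -11) = -28
  n19 = headl([-9, -2]) = -9
  n20 = max2(0, -28) = 0
  n21 = add(-28, -9) = -37
  n22 = mul(-37, -6) = 222
  n23 = max2(222, 0) = 222
  n25 = mul(-37, -17) = 629
  n26 = max2(222, -28) = 222
  n28 = neg(629) = -629
  n30 = sub(-6, 222) = -228
  n31 = add(-228, -629) = -857
  n32 = absv(-857) = 857

Second demand — change propagation:
  n2: re-runs because x1 [-9, -2]->[2]; new result [2].
  n4: re-runs because n2 [-2, -9]->[2]; new result [2].
  n8: re-runs because n2 [-2, -9]->[2]; new result 2.
  n9: re-runs because n4 [-9, -2]->[2]; new result 2.
  n11: re-runs because n2 [-2, -9]->[2]; new result 2.
  n12: re-runs because n11 -11->2; n9 -11->2; new result 0 (unchanged).
  n13: re-runs because n8 -2->2; new result 0.
  n15: re-runs because n13 -2->0; n11 -11->2; new result 0.
  n17: re-runs because n15 -11->0; new result -6.
  n18: re-runs because n17 -17->-6; n15 -11->0; new result -6.
  n19: re-runs because n4 [-9, -2]->[2]; new result 2.
  n20: re-runs because n18 -28->-6; new result 0 (unchanged).
  n21: re-runs because n18 -28->-6; n19 -9->2; new result -4.
  n22: re-runs because n21 -37->-4; new result 24.
  n23: re-runs because n22 222->24; new result 24.
  n25: re-runs because n21 -37->-4; n17 -17->-6; new result 24.
  n26: re-runs because n23 222->24; n18 -28->-6; new result 24.
  n28: re-runs because n25 629->24; new result -24.
  n30: re-runs because n26 222->24; new result -30.
  n31: re-runs because n30 -228->-30; n28 -629->-24; new result -54.
  n32: re-runs because n31 -857->-54; new result 54.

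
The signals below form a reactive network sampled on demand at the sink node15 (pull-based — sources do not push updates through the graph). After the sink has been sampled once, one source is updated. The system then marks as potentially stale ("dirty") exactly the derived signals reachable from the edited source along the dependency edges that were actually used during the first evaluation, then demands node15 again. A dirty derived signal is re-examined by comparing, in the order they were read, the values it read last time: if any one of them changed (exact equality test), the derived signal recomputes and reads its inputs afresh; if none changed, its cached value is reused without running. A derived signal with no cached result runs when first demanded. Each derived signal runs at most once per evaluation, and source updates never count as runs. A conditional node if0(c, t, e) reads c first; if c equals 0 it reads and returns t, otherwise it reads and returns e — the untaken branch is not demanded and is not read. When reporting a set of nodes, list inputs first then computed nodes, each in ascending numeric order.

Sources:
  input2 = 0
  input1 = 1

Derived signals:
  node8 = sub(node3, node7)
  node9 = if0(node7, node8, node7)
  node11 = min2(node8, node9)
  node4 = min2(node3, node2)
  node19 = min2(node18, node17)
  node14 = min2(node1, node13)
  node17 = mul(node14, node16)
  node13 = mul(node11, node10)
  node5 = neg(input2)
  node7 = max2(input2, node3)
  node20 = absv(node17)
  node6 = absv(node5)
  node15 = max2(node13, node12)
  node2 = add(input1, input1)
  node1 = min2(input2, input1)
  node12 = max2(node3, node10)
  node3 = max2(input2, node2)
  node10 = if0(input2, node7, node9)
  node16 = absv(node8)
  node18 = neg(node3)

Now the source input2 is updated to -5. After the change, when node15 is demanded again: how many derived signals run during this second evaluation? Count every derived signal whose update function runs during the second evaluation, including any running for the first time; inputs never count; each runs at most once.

Initial pass — values computed on the first demand:
  node2 = add(1, 1) = 2
  node3 = max2(0, 2) = 2
  node7 = max2(0, 2) = 2
  node8 = sub(2, 2) = 0
  node9 = if0(node7=2 -> else branch node7) = 2
  node10 = if0(input2=0 -> then branch node7) = 2
  node11 = min2(0, 2) = 0
  node12 = max2(2, 2) = 2
  node13 = mul(0, 2) = 0
  node15 = max2(0, 2) = 2

Second demand — change propagation:
  node3: re-runs because input2 0->-5; new result 2 (unchanged).
  node7: re-runs because input2 0->-5; new result 2 (unchanged).
  node8: re-examined; everything it read last time is the same (node3 unchanged, node7 unchanged) — cache 0 kept, no run.
  node9: re-examined; everything it read last time is the same (node7 unchanged, node7 unchanged) — cache 2 kept, no run.
  node10: re-runs because input2 0->-5; new result 2 (unchanged).
  node11: re-examined; everything it read last time is the same (node8 unchanged, node9 unchanged) — cache 0 kept, no run.
  node12: re-examined; everything it read last time is the same (node3 unchanged, node10 unchanged) — cache 2 kept, no run.
  node13: re-examined; everything it read last time is the same (node11 unchanged, node10 unchanged) — cache 0 kept, no run.
  node15: re-examined; everything it read last time is the same (node13 unchanged, node12 unchanged) — cache 2 kept, no run.

The important point: at node8 every value read last time is unchanged, so the dirty flag clears without a run.

Run set: node3, node7, node10 (3 run).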